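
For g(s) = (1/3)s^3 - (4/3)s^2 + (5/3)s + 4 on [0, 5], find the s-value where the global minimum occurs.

0

The derivative is s^2 - (8/3)s + 5/3, which vanishes at s = 1 and s = 5/3.
Candidates: g(0) = 4,  g(1) = 14/3,  g(5/3) = 374/81,  g(5) = 62/3.
Hence the absolute minimum is 4 at s = 0.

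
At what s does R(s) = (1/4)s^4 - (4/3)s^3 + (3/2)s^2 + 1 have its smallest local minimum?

R'(s) = s^3 - 4s^2 + 3s. Setting R'(s) = 0 gives s ∈ {0, 1, 3}.
Since R''(s) = 3s^2 - 8s + 3, we get R''(0) = 3 > 0 ⇒ local minimum; R''(1) = -2 < 0 ⇒ local maximum; R''(3) = 6 > 0 ⇒ local minimum.
The smallest local minimum is R(3) = -5/4.

3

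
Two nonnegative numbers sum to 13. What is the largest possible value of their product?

With x + y = 13, the product is P(x) = x(13 − x).
P'(x) = 13 − 2x = 0 gives x = 13/2; P'' = −2 < 0, so this is the maximum.
P = 13/2·13/2 = 169/4.

169/4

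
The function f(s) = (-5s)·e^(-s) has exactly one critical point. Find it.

Differentiating with the product rule gives f'(s) = (5s - 5)·e^(-s). Since e^(-s) > 0, the only critical point is s = 1.
f''(1) has the same sign as 5 > 0, so this is a local minimum.
f(1) = (-5)·e^(-1) ≈ -1.8394.

1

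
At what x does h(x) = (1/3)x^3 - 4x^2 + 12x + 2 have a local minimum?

h'(x) = x^2 - 8x + 12 = 0 at x = 2, 6.
Since h''(x) = 2x - 8, we get h''(2) = -4 < 0 ⇒ local maximum; h''(6) = 4 > 0 ⇒ local minimum.
Thus h has its local minimum at x = 6, with value 2.

6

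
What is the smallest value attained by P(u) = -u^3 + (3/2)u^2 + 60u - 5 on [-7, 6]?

The derivative is -3u^2 + 3u + 60, which vanishes at u = -4 and u = 5.
Evaluating at the critical points and endpoints: P(-7) = -17/2; P(-4) = -157; P(5) = 415/2; P(6) = 193.
Hence the absolute minimum is -157 at u = -4.

-157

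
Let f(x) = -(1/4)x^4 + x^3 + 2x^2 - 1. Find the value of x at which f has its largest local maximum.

4

f'(x) = -x^3 + 3x^2 + 4x = 0 at x = -1, 0, 4.
Second-derivative test with f''(x) = -3x^2 + 6x + 4: f''(-1) = -5 < 0 ⇒ local maximum; f''(0) = 4 > 0 ⇒ local minimum; f''(4) = -20 < 0 ⇒ local maximum.
The largest local maximum is f(4) = 31.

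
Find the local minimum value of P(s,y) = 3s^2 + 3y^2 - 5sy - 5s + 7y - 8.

∂P/∂s = 6s - 5y - 5 = 0 and ∂P/∂y = -5s + 6y + 7 = 0, so (s, y) = (-5/11, -17/11).
The Hessian has P_{ss} = 6, P_{yy} = 6, P_{sy} = -5, giving D = 11 > 0 with P_{ss} > 0, so the point is a local minimum.
P(-5/11, -17/11) = -135/11.

-135/11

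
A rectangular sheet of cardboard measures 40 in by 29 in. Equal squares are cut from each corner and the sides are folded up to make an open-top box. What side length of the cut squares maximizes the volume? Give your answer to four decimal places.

5.5348

With cut size x, the volume is V(x) = x(40 − 2x)(29 − 2x) for 0 < x < 14.5.
V'(x) = 12x^2 − 276x + 1160. Setting V'(x) = 0 gives x ≈ 5.5348 (the root in (0, 14.5)).
V''(x) = 24x − 276 is negative there, so this is the maximum; V ≈ 2871.0870.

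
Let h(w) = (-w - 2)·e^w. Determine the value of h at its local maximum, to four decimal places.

0.0498

By the product rule, h'(w) = (-w - 3)·e^w. Since e^w > 0, the only critical point is w = -3.
h''(-3) has the same sign as -1 < 0, so this is a local maximum.
h(-3) = (1)·e^(-3) ≈ 0.0498.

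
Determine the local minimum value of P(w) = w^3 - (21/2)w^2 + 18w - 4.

-58

P'(w) = 3w^2 - 21w + 18. Setting P'(w) = 0 gives w ∈ {1, 6}.
P''(w) = 6w - 21. P''(1) = -15 < 0 ⇒ local maximum; P''(6) = 15 > 0 ⇒ local minimum.
Thus P has its local minimum at w = 6, with value -58.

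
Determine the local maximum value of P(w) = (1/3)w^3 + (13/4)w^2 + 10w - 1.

Critical points: P'(w) = w^2 + (13/2)w + 10 vanishes at w = -4, -5/2.
Since P''(w) = 2w + 13/2, we get P''(-4) = -3/2 < 0 ⇒ local maximum; P''(-5/2) = 3/2 > 0 ⇒ local minimum.
The local maximum is P(-4) = -31/3.

-31/3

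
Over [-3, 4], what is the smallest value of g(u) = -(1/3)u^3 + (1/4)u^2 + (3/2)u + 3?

-25/3

g'(u) = -u^2 + (1/2)u + 3/2, which vanishes at u = -1 and u = 3/2.
Candidates: g(-3) = 39/4, g(-1) = 25/12, g(3/2) = 75/16, g(4) = -25/3.
The minimum over the interval is -25/3, attained at u = 4.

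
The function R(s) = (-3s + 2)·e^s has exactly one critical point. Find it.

-1/3

Differentiating with the product rule gives R'(s) = (-3s - 1)·e^s. Since e^s > 0, the only critical point is s = -1/3.
R''(-1/3) has the same sign as -3 < 0, so this is a local maximum.
R(-1/3) = (3)·e^(-1/3) ≈ 2.1496.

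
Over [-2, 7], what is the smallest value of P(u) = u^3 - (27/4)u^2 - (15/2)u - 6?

The derivative is 3u^2 - (27/2)u - 15/2, which vanishes at u = -1/2 and u = 5.
Compare values at every candidate in [-2, 7]: P(-2) = -26,  P(-1/2) = -65/16,  P(5) = -349/4,  P(7) = -185/4.
The minimum over the interval is -349/4, attained at u = 5.

-349/4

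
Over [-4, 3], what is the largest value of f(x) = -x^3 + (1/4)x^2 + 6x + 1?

45

Differentiating, f'(x) = -3x^2 + (1/2)x + 6; which vanishes at x = -4/3 and x = 3/2.
Candidates: f(-4) = 45,  f(-4/3) = -113/27,  f(3/2) = 115/16,  f(3) = -23/4.
So the maximum is f(-4) = 45.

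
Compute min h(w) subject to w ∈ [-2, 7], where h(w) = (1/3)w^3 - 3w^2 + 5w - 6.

The derivative is w^2 - 6w + 5, which vanishes at w = 1 and w = 5.
Evaluating at the critical points and endpoints: h(-2) = -92/3,  h(1) = -11/3,  h(5) = -43/3,  h(7) = -11/3.
So the minimum is h(-2) = -92/3.

-92/3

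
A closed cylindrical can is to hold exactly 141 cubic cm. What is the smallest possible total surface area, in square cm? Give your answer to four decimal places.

With radius r and height h, πr²h = 141 so h = 141/(πr²), and S(r) = 2πr² + 2πrh = 2πr² + 2·141/r.
S'(r) = 4πr − 2·141/r² = 0 ⇒ r³ = 141/(2π), so r ≈ 2.8206 and h = 2r ≈ 5.6413.
S''(r) = 4π + 4·141/r³ > 0, so this is the minimum; S ≈ 149.9664.

149.9664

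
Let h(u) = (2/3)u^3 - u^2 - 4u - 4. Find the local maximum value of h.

-5/3

h'(u) = 2u^2 - 2u - 4 = 0 at u = -1, 2.
Second-derivative test with h''(u) = 4u - 2: h''(-1) = -6 < 0 ⇒ local maximum; h''(2) = 6 > 0 ⇒ local minimum.
Thus h has its local maximum at u = -1, with value -5/3.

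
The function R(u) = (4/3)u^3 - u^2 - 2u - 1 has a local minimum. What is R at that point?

Critical points: R'(u) = 4u^2 - 2u - 2 vanishes at u = -1/2, 1.
R''(u) = 8u - 2. R''(-1/2) = -6 < 0 ⇒ local maximum; R''(1) = 6 > 0 ⇒ local minimum.
So the local minimum value is R(1) = -8/3.

-8/3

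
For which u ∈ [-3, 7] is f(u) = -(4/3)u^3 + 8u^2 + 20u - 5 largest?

5

Differentiating, f'(u) = -4u^2 + 16u + 20; which vanishes at u = -1 and u = 5.
Candidates: f(-3) = 43, f(-1) = -47/3, f(5) = 385/3, f(7) = 209/3.
Hence the absolute maximum is 385/3 at u = 5.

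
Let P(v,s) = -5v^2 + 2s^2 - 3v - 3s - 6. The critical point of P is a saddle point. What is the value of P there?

-267/40

∂P/∂v = -10v - 3 = 0 and ∂P/∂s = 4s - 3 = 0, so (v, s) = (-3/10, 3/4).
The Hessian has P_{vv} = -10, P_{ss} = 4, P_{vs} = 0, giving D = -40 < 0, so the point is a saddle point.
P(-3/10, 3/4) = -267/40.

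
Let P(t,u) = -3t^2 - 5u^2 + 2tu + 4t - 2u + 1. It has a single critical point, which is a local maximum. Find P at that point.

∂P/∂t = -6t + 2u + 4 = 0 and ∂P/∂u = 2t - 10u - 2 = 0, so (t, u) = (9/14, -1/14).
The Hessian has P_{tt} = -6, P_{uu} = -10, P_{tu} = 2, giving D = 56 > 0 with P_{tt} < 0, so the point is a local maximum.
P(9/14, -1/14) = 33/14.

33/14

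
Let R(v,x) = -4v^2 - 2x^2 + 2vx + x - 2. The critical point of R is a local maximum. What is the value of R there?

-13/7

∂R/∂v = -8v + 2x = 0 and ∂R/∂x = 2v - 4x + 1 = 0, so (v, x) = (1/14, 2/7).
The Hessian has R_{vv} = -8, R_{xx} = -4, R_{vx} = 2, giving D = 28 > 0 with R_{vv} < 0, so the point is a local maximum.
R(1/14, 2/7) = -13/7.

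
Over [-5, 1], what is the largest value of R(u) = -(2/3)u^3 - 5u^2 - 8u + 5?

26/3

Differentiating, R'(u) = -2u^2 - 10u - 8; which vanishes at u = -4 and u = -1.
Evaluating at the critical points and endpoints: R(-5) = 10/3,  R(-4) = -1/3,  R(-1) = 26/3,  R(1) = -26/3.
Hence the absolute maximum is 26/3 at u = -1.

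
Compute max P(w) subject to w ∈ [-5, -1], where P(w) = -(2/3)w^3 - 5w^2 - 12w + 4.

67/3

Differentiating, P'(w) = -2w^2 - 10w - 12; which vanishes at w = -3 and w = -2.
Evaluating at the critical points and endpoints: P(-5) = 67/3,  P(-3) = 13,  P(-2) = 40/3,  P(-1) = 35/3.
Hence the absolute maximum is 67/3 at w = -5.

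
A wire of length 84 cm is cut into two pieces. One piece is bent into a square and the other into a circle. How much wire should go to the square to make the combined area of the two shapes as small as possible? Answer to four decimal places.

Let x be the length used for the square. Square side x/4; circle radius (84−x)/(2π).
A(x) = (x/4)² + π·((84−x)/(2π))² = x²/16 + (84−x)²/(4π) for 0 ≤ x ≤ 84. A'(x) = x/8 − (84−x)/(2π) = 0 gives x = 4·84/(π+4) ≈ 47.0483.
A'' = 1/8 + 1/(2π) > 0, so this gives the minimum combined area; x ≈ 47.0483 cm to the square.

47.0483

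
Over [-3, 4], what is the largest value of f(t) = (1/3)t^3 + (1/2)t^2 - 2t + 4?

Differentiating, f'(t) = t^2 + t - 2; which vanishes at t = -2 and t = 1.
Evaluating at the critical points and endpoints: f(-3) = 11/2; f(-2) = 22/3; f(1) = 17/6; f(4) = 76/3.
Hence the absolute maximum is 76/3 at t = 4.

76/3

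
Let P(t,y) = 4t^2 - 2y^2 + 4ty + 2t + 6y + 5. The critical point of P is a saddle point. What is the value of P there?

∂P/∂t = 8t + 4y + 2 = 0 and ∂P/∂y = 4t - 4y + 6 = 0, so (t, y) = (-2/3, 5/6).
The Hessian has P_{tt} = 8, P_{yy} = -4, P_{ty} = 4, giving D = -48 < 0, so the point is a saddle point.
P(-2/3, 5/6) = 41/6.

41/6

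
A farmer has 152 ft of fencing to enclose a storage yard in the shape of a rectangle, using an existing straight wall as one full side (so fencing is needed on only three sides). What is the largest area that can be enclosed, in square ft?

Let the sides perpendicular to the wall have length x and the parallel side y, so 2x + y = 152 and the area is A = xy = x(152 − 2x).
A'(x) = 152 − 4x = 0 gives x = 38, and A''(x) = −4 < 0 confirms a maximum.
Then y = 152 − 2·38 = 76 and A = 2888.

2888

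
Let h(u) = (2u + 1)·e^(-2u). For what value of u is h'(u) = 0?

Differentiating with the product rule gives h'(u) = (-4u)·e^(-2u). Since e^(-2u) > 0, the only critical point is u = 0.
h''(0) has the same sign as -4 < 0, so this is a local maximum.
h(0) = (1)·e^(0) ≈ 1.0000.

0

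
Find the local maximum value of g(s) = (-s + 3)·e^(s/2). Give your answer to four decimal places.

3.2974

By the product rule, g'(s) = (-(1/2)s + 1/2)·e^(s/2). Since e^(s/2) > 0, the only critical point is s = 1.
g''(1) has the same sign as -1/2 < 0, so this is a local maximum.
g(1) = (2)·e^(1/2) ≈ 3.2974.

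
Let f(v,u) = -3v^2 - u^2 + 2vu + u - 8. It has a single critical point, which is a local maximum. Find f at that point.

-61/8

∂f/∂v = -6v + 2u = 0 and ∂f/∂u = 2v - 2u + 1 = 0, so (v, u) = (1/4, 3/4).
The Hessian has f_{vv} = -6, f_{uu} = -2, f_{vu} = 2, giving D = 8 > 0 with f_{vv} < 0, so the point is a local maximum.
f(1/4, 3/4) = -61/8.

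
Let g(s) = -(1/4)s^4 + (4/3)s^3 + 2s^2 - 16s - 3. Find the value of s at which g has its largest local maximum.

-2

g'(s) = -s^3 + 4s^2 + 4s - 16 = 0 at s = -2, 2, 4.
Since g''(s) = -3s^2 + 8s + 4, we get g''(-2) = -24 < 0 ⇒ local maximum; g''(2) = 8 > 0 ⇒ local minimum; g''(4) = -12 < 0 ⇒ local maximum.
Thus g has its largest local maximum at s = -2, with value 67/3.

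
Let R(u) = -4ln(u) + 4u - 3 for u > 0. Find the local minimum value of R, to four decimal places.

1.0000

R'(u) = -4/u + 4 = 0 gives u = 1.
R''(u) = 4/u², which is positive for u > 0, so this is a local minimum.
R(1) = -4·ln(1) + 4 - 3 ≈ 1.0000.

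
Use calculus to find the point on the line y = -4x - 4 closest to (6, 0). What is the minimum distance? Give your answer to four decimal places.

Minimize D(x)^2 = (x - 6)^2 + (-4x - 4)^2.
d/dx[D^2] = 2(x - 6) + 2·(-4)·(-4x - 4) = 0 ⇒ x = -10/17.
Then y = -28/17 and the distance is √(784/17) ≈ 6.7910.

6.7910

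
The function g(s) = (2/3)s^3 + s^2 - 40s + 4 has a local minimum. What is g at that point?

-292/3

Critical points: g'(s) = 2s^2 + 2s - 40 vanishes at s = -5, 4.
Since g''(s) = 4s + 2, we get g''(-5) = -18 < 0 ⇒ local maximum; g''(4) = 18 > 0 ⇒ local minimum.
So the local minimum value is g(4) = -292/3.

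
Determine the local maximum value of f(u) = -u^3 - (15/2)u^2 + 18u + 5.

f'(u) = -3u^2 - 15u + 18. Setting f'(u) = 0 gives u ∈ {-6, 1}.
Since f''(u) = -6u - 15, we get f''(-6) = 21 > 0 ⇒ local minimum; f''(1) = -21 < 0 ⇒ local maximum.
The local maximum is f(1) = 29/2.

29/2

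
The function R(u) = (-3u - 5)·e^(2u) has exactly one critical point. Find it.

R'(u) = (-3)·e^(2u) + (-3u - 5)·2·e^(2u) = (-6u - 13)·e^(2u). Since e^(2u) > 0, the only critical point is u = -13/6.
R''(-13/6) has the same sign as -6 < 0, so this is a local maximum.
R(-13/6) = (3/2)·e^(-13/3) ≈ 0.0197.

-13/6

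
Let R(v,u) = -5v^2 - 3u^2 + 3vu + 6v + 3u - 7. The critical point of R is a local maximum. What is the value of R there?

∂R/∂v = -10v + 3u + 6 = 0 and ∂R/∂u = 3v - 6u + 3 = 0, so (v, u) = (15/17, 16/17).
The Hessian has R_{vv} = -10, R_{uu} = -6, R_{vu} = 3, giving D = 51 > 0 with R_{vv} < 0, so the point is a local maximum.
R(15/17, 16/17) = -50/17.

-50/17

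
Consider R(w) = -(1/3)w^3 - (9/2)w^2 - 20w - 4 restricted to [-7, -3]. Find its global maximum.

The derivative is -w^2 - 9w - 20, which vanishes at w = -5 and w = -4.
Compare values at every candidate in [-7, -3]: R(-7) = 179/6, R(-5) = 151/6, R(-4) = 76/3, R(-3) = 49/2.
The maximum over the interval is 179/6, attained at w = -7.

179/6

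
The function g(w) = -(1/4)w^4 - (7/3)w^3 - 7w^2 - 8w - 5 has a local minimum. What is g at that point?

Critical points: g'(w) = -w^3 - 7w^2 - 14w - 8 vanishes at w = -4, -2, -1.
g''(w) = -3w^2 - 14w - 14. g''(-4) = -6 < 0 ⇒ local maximum; g''(-2) = 2 > 0 ⇒ local minimum; g''(-1) = -3 < 0 ⇒ local maximum.
The local minimum is g(-2) = -7/3.

-7/3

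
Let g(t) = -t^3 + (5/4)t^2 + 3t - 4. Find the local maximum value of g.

-1/16

g'(t) = -3t^2 + (5/2)t + 3 = 0 at t = -2/3, 3/2.
Since g''(t) = -6t + 5/2, we get g''(-2/3) = 13/2 > 0 ⇒ local minimum; g''(3/2) = -13/2 < 0 ⇒ local maximum.
The local maximum is g(3/2) = -1/16.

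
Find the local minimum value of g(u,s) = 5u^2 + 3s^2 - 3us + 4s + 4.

∂g/∂u = 10u - 3s = 0 and ∂g/∂s = -3u + 6s + 4 = 0, so (u, s) = (-4/17, -40/51).
The Hessian has g_{uu} = 10, g_{ss} = 6, g_{us} = -3, giving D = 51 > 0 with g_{uu} > 0, so the point is a local minimum.
g(-4/17, -40/51) = 124/51.

124/51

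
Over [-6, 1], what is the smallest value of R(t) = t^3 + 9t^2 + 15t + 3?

Differentiating, R'(t) = 3t^2 + 18t + 15; which vanishes at t = -5 and t = -1.
Evaluating at the critical points and endpoints: R(-6) = 21,  R(-5) = 28,  R(-1) = -4,  R(1) = 28.
The minimum over the interval is -4, attained at t = -1.

-4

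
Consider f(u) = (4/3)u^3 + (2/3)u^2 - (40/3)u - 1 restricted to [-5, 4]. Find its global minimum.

-253/3

f'(u) = 4u^2 + (4/3)u - 40/3, which vanishes at u = -2 and u = 5/3.
Candidates: f(-5) = -253/3, f(-2) = 53/3, f(5/3) = -1231/81, f(4) = 125/3.
The minimum over the interval is -253/3, attained at u = -5.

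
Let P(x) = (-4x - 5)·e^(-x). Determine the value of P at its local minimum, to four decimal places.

-5.1361

P'(x) = (-4)·e^(-x) + (-4x - 5)·(-1)·e^(-x) = (4x + 1)·e^(-x). Since e^(-x) > 0, the only critical point is x = -1/4.
P''(-1/4) has the same sign as 4 > 0, so this is a local minimum.
P(-1/4) = (-4)·e^(1/4) ≈ -5.1361.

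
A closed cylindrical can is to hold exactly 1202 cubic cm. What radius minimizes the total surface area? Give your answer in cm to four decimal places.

5.7620

With radius r and height h, πr²h = 1202 so h = 1202/(πr²), and S(r) = 2πr² + 2πrh = 2πr² + 2·1202/r.
S'(r) = 4πr − 2·1202/r² = 0 ⇒ r³ = 1202/(2π), so r ≈ 5.7620 and h = 2r ≈ 11.5240.
S''(r) = 4π + 4·1202/r³ > 0, so this is the minimum; S ≈ 625.8220.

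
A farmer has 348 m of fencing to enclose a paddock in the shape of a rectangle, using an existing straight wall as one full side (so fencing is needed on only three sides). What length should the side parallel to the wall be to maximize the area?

174

Let the sides perpendicular to the wall have length x and the parallel side y, so 2x + y = 348 and the area is A = xy = x(348 − 2x).
A'(x) = 348 − 4x = 0 gives x = 87, and A''(x) = −4 < 0 confirms a maximum.
Then y = 348 − 2·87 = 174 and A = 15138.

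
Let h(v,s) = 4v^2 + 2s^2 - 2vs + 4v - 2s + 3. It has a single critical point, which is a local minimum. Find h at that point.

13/7

∂h/∂v = 8v - 2s + 4 = 0 and ∂h/∂s = -2v + 4s - 2 = 0, so (v, s) = (-3/7, 2/7).
The Hessian has h_{vv} = 8, h_{ss} = 4, h_{vs} = -2, giving D = 28 > 0 with h_{vv} > 0, so the point is a local minimum.
h(-3/7, 2/7) = 13/7.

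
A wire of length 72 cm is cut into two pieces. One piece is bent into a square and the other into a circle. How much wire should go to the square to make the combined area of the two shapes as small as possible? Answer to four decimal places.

40.3271

Let x be the length used for the square. Square side x/4; circle radius (72−x)/(2π).
A(x) = (x/4)² + π·((72−x)/(2π))² = x²/16 + (72−x)²/(4π) for 0 ≤ x ≤ 72. A'(x) = x/8 − (72−x)/(2π) = 0 gives x = 4·72/(π+4) ≈ 40.3271.
A'' = 1/8 + 1/(2π) > 0, so this gives the minimum combined area; x ≈ 40.3271 cm to the square.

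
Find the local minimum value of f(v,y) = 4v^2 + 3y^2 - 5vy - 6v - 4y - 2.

∂f/∂v = 8v - 5y - 6 = 0 and ∂f/∂y = -5v + 6y - 4 = 0, so (v, y) = (56/23, 62/23).
The Hessian has f_{vv} = 8, f_{yy} = 6, f_{vy} = -5, giving D = 23 > 0 with f_{vv} > 0, so the point is a local minimum.
f(56/23, 62/23) = -338/23.

-338/23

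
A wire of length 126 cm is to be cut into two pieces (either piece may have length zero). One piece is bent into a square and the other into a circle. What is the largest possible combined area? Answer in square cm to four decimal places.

Let x be the length used for the square. Square side x/4; circle radius (126−x)/(2π).
A(x) = (x/4)² + π·((126−x)/(2π))² = x²/16 + (126−x)²/(4π) for 0 ≤ x ≤ 126. A'(x) = x/8 − (126−x)/(2π) = 0 gives x = 4·126/(π+4) ≈ 70.5725.
A'' > 0, so the interior critical point is a minimum; the maximum is at an endpoint. A(0) = 1263.3719 and A(126) = 992.2500, so the largest area is 1263.3719.

1263.3719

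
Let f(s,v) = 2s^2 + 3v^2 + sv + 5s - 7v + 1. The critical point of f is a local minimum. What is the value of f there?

∂f/∂s = 4s + v + 5 = 0 and ∂f/∂v = s + 6v - 7 = 0, so (s, v) = (-37/23, 33/23).
The Hessian has f_{ss} = 4, f_{vv} = 6, f_{sv} = 1, giving D = 23 > 0 with f_{ss} > 0, so the point is a local minimum.
f(-37/23, 33/23) = -185/23.

-185/23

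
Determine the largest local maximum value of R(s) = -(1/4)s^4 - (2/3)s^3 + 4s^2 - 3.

R'(s) = -s^3 - 2s^2 + 8s = 0 at s = -4, 0, 2.
R''(s) = -3s^2 - 4s + 8. R''(-4) = -24 < 0 ⇒ local maximum; R''(0) = 8 > 0 ⇒ local minimum; R''(2) = -12 < 0 ⇒ local maximum.
The largest local maximum is R(-4) = 119/3.

119/3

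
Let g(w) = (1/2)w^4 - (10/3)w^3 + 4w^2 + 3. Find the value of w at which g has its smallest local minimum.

4

Critical points: g'(w) = 2w^3 - 10w^2 + 8w vanishes at w = 0, 1, 4.
Second-derivative test with g''(w) = 6w^2 - 20w + 8: g''(0) = 8 > 0 ⇒ local minimum; g''(1) = -6 < 0 ⇒ local maximum; g''(4) = 24 > 0 ⇒ local minimum.
So the smallest local minimum value is g(4) = -55/3.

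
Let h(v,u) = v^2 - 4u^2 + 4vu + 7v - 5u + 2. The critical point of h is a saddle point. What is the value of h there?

∂h/∂v = 2v + 4u + 7 = 0 and ∂h/∂u = 4v - 8u - 5 = 0, so (v, u) = (-9/8, -19/16).
The Hessian has h_{vv} = 2, h_{uu} = -8, h_{vu} = 4, giving D = -32 < 0, so the point is a saddle point.
h(-9/8, -19/16) = 33/32.

33/32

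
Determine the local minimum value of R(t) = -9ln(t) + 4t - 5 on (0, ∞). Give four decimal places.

-3.2984

R'(t) = -9/t + 4 = 0 gives t = 9/4.
R''(t) = 9/t², which is positive for t > 0, so this is a local minimum.
R(9/4) = -9·ln(9/4) + 9 - 5 ≈ -3.2984.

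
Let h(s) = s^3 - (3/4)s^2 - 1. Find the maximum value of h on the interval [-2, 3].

Differentiating, h'(s) = 3s^2 - (3/2)s; which vanishes at s = 0 and s = 1/2.
Evaluating at the critical points and endpoints: h(-2) = -12; h(0) = -1; h(1/2) = -17/16; h(3) = 77/4.
The maximum over the interval is 77/4, attained at s = 3.

77/4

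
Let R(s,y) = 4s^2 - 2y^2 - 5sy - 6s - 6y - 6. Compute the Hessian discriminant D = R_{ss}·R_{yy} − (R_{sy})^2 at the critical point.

∂R/∂s = 8s - 5y - 6 = 0 and ∂R/∂y = -5s - 4y - 6 = 0, so (s, y) = (-2/19, -26/19).
The Hessian has R_{ss} = 8, R_{yy} = -4, R_{sy} = -5, giving D = -57 < 0, so the point is a saddle point.
D = (8)·(-4) − (-5)^2 = -57.

-57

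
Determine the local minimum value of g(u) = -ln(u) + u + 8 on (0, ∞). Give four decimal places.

9.0000

g'(u) = -1/u + 1 = 0 gives u = 1.
g''(u) = 1/u², which is positive for u > 0, so this is a local minimum.
g(1) = -1·ln(1) + 1 + 8 ≈ 9.0000.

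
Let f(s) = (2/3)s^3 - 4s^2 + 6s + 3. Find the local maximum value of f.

f'(s) = 2s^2 - 8s + 6 = 0 at s = 1, 3.
f''(s) = 4s - 8. f''(1) = -4 < 0 ⇒ local maximum; f''(3) = 4 > 0 ⇒ local minimum.
The local maximum is f(1) = 17/3.

17/3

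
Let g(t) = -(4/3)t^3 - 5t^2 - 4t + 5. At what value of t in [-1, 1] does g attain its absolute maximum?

The derivative is -4t^2 - 10t - 4, whose only zero in [-1, 1] is t = -1/2.
Compare values at every candidate in [-1, 1]: g(-1) = 16/3; g(-1/2) = 71/12; g(1) = -16/3.
The maximum over the interval is 71/12, attained at t = -1/2.

-1/2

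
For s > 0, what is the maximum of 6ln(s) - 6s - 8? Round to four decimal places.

g'(s) = 6/s − 6 = 0 gives s = 1.
g''(s) = -6/s², which is negative for s > 0, so this is a local maximum.
g(1) = 6·ln(1) - 6 - 8 ≈ -14.0000.

-14.0000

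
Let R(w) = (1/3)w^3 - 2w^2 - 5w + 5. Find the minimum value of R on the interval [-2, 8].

Differentiating, R'(w) = w^2 - 4w - 5; which vanishes at w = -1 and w = 5.
Compare values at every candidate in [-2, 8]: R(-2) = 13/3; R(-1) = 23/3; R(5) = -85/3; R(8) = 23/3.
The minimum over the interval is -85/3, attained at w = 5.

-85/3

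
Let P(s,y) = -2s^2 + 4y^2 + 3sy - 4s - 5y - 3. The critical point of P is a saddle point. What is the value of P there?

-169/41

∂P/∂s = -4s + 3y - 4 = 0 and ∂P/∂y = 3s + 8y - 5 = 0, so (s, y) = (-17/41, 32/41).
The Hessian has P_{ss} = -4, P_{yy} = 8, P_{sy} = 3, giving D = -41 < 0, so the point is a saddle point.
P(-17/41, 32/41) = -169/41.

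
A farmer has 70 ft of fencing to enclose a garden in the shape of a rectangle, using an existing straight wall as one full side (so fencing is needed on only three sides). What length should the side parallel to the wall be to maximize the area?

35

Let the sides perpendicular to the wall have length x and the parallel side y, so 2x + y = 70 and the area is A = xy = x(70 − 2x).
A'(x) = 70 − 4x = 0 gives x = 35/2, and A''(x) = −4 < 0 confirms a maximum.
Then y = 70 − 2·35/2 = 35 and A = 1225/2.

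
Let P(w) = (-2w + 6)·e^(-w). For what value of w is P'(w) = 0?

4

Differentiating with the product rule gives P'(w) = (2w - 8)·e^(-w). Since e^(-w) > 0, the only critical point is w = 4.
P''(4) has the same sign as 2 > 0, so this is a local minimum.
P(4) = (-2)·e^(-4) ≈ -0.0366.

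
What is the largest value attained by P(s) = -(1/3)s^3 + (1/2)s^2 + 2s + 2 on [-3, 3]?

19/2

P'(s) = -s^2 + s + 2, which vanishes at s = -1 and s = 2.
Evaluating at the critical points and endpoints: P(-3) = 19/2,  P(-1) = 5/6,  P(2) = 16/3,  P(3) = 7/2.
So the maximum is P(-3) = 19/2.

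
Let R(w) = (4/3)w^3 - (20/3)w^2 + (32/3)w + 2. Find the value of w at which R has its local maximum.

4/3

R'(w) = 4w^2 - (40/3)w + 32/3. Setting R'(w) = 0 gives w ∈ {4/3, 2}.
Since R''(w) = 8w - 40/3, we get R''(4/3) = -8/3 < 0 ⇒ local maximum; R''(2) = 8/3 > 0 ⇒ local minimum.
So the local maximum value is R(4/3) = 610/81.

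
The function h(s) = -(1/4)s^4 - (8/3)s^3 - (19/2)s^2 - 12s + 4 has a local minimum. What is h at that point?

25/4

Critical points: h'(s) = -s^3 - 8s^2 - 19s - 12 vanishes at s = -4, -3, -1.
h''(s) = -3s^2 - 16s - 19. h''(-4) = -3 < 0 ⇒ local maximum; h''(-3) = 2 > 0 ⇒ local minimum; h''(-1) = -6 < 0 ⇒ local maximum.
So the local minimum value is h(-3) = 25/4.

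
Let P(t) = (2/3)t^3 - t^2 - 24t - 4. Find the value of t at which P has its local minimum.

P'(t) = 2t^2 - 2t - 24. Setting P'(t) = 0 gives t ∈ {-3, 4}.
Second-derivative test with P''(t) = 4t - 2: P''(-3) = -14 < 0 ⇒ local maximum; P''(4) = 14 > 0 ⇒ local minimum.
Thus P has its local minimum at t = 4, with value -220/3.

4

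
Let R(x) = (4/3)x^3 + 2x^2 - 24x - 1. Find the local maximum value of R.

R'(x) = 4x^2 + 4x - 24 = 0 at x = -3, 2.
Second-derivative test with R''(x) = 8x + 4: R''(-3) = -20 < 0 ⇒ local maximum; R''(2) = 20 > 0 ⇒ local minimum.
The local maximum is R(-3) = 53.

53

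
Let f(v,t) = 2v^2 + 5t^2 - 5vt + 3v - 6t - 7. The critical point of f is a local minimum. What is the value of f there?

-44/5

∂f/∂v = 4v - 5t + 3 = 0 and ∂f/∂t = -5v + 10t - 6 = 0, so (v, t) = (0, 3/5).
The Hessian has f_{vv} = 4, f_{tt} = 10, f_{vt} = -5, giving D = 15 > 0 with f_{vv} > 0, so the point is a local minimum.
f(0, 3/5) = -44/5.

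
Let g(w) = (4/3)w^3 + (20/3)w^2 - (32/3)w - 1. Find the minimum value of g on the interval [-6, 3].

g'(w) = 4w^2 + (40/3)w - 32/3, which vanishes at w = -4 and w = 2/3.
Candidates: g(-6) = 15; g(-4) = 63; g(2/3) = -385/81; g(3) = 63.
Hence the absolute minimum is -385/81 at w = 2/3.

-385/81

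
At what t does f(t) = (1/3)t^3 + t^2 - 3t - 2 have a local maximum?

-3

Critical points: f'(t) = t^2 + 2t - 3 vanishes at t = -3, 1.
f''(t) = 2t + 2. f''(-3) = -4 < 0 ⇒ local maximum; f''(1) = 4 > 0 ⇒ local minimum.
Thus f has its local maximum at t = -3, with value 7.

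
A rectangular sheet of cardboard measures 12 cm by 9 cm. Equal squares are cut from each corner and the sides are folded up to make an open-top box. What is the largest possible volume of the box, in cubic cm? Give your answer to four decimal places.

81.8722

With cut size x, the volume is V(x) = x(12 − 2x)(9 − 2x) for 0 < x < 4.5.
V'(x) = 12x^2 − 84x + 108. Setting V'(x) = 0 gives x ≈ 1.6972 (the root in (0, 4.5)).
V''(x) = 24x − 84 is negative there, so this is the maximum; V ≈ 81.8722.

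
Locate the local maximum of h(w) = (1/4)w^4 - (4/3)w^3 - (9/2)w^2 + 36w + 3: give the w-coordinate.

3

h'(w) = w^3 - 4w^2 - 9w + 36 = 0 at w = -3, 3, 4.
Second-derivative test with h''(w) = 3w^2 - 8w - 9: h''(-3) = 42 > 0 ⇒ local minimum; h''(3) = -6 < 0 ⇒ local maximum; h''(4) = 7 > 0 ⇒ local minimum.
The local maximum is h(3) = 219/4.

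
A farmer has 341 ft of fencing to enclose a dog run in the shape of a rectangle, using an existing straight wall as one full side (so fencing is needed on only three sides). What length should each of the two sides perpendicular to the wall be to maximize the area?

341/4

Let the sides perpendicular to the wall have length x and the parallel side y, so 2x + y = 341 and the area is A = xy = x(341 − 2x).
A'(x) = 341 − 4x = 0 gives x = 341/4, and A''(x) = −4 < 0 confirms a maximum.
Then y = 341 − 2·341/4 = 341/2 and A = 116281/8.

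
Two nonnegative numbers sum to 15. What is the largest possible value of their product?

With x + y = 15, the product is P(x) = x(15 − x).
P'(x) = 15 − 2x = 0 gives x = 15/2; P'' = −2 < 0, so this is the maximum.
P = 15/2·15/2 = 225/4.

225/4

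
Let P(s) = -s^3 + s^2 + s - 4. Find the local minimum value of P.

P'(s) = -3s^2 + 2s + 1. Setting P'(s) = 0 gives s ∈ {-1/3, 1}.
Since P''(s) = -6s + 2, we get P''(-1/3) = 4 > 0 ⇒ local minimum; P''(1) = -4 < 0 ⇒ local maximum.
The local minimum is P(-1/3) = -113/27.

-113/27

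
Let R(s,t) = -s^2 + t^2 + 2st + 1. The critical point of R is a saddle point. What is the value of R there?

∂R/∂s = -2s + 2t = 0 and ∂R/∂t = 2s + 2t = 0, so (s, t) = (0, 0).
The Hessian has R_{ss} = -2, R_{tt} = 2, R_{st} = 2, giving D = -8 < 0, so the point is a saddle point.
R(0, 0) = 1.

1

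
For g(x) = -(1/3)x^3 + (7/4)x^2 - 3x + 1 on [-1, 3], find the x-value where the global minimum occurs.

3

The derivative is -x^2 + (7/2)x - 3, which vanishes at x = 3/2 and x = 2.
Evaluating at the critical points and endpoints: g(-1) = 73/12, g(3/2) = -11/16, g(2) = -2/3, g(3) = -5/4.
The minimum over the interval is -5/4, attained at x = 3.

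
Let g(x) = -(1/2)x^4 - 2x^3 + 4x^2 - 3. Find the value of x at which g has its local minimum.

g'(x) = -2x^3 - 6x^2 + 8x = 0 at x = -4, 0, 1.
Second-derivative test with g''(x) = -6x^2 - 12x + 8: g''(-4) = -40 < 0 ⇒ local maximum; g''(0) = 8 > 0 ⇒ local minimum; g''(1) = -10 < 0 ⇒ local maximum.
So the local minimum value is g(0) = -3.

0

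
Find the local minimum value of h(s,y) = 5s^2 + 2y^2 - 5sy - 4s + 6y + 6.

∂h/∂s = 10s - 5y - 4 = 0 and ∂h/∂y = -5s + 4y + 6 = 0, so (s, y) = (-14/15, -8/3).
The Hessian has h_{ss} = 10, h_{yy} = 4, h_{sy} = -5, giving D = 15 > 0 with h_{ss} > 0, so the point is a local minimum.
h(-14/15, -8/3) = -2/15.

-2/15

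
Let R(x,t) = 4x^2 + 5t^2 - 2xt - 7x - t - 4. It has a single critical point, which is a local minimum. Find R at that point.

∂R/∂x = 8x - 2t - 7 = 0 and ∂R/∂t = -2x + 10t - 1 = 0, so (x, t) = (18/19, 11/38).
The Hessian has R_{xx} = 8, R_{tt} = 10, R_{xt} = -2, giving D = 76 > 0 with R_{xx} > 0, so the point is a local minimum.
R(18/19, 11/38) = -567/76.

-567/76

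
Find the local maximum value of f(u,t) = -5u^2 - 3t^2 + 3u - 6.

∂f/∂u = -10u + 3 = 0 and ∂f/∂t = -6t = 0, so (u, t) = (3/10, 0).
The Hessian has f_{uu} = -10, f_{tt} = -6, f_{ut} = 0, giving D = 60 > 0 with f_{uu} < 0, so the point is a local maximum.
f(3/10, 0) = -111/20.

-111/20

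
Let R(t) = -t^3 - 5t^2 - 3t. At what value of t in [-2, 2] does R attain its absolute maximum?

-1/3

The derivative is -3t^2 - 10t - 3, whose only zero in [-2, 2] is t = -1/3.
Compare values at every candidate in [-2, 2]: R(-2) = -6, R(-1/3) = 13/27, R(2) = -34.
So the maximum is R(-1/3) = 13/27.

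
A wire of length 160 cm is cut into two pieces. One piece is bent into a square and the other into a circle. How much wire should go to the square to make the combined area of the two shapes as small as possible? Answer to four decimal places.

Let x be the length used for the square. Square side x/4; circle radius (160−x)/(2π).
A(x) = (x/4)² + π·((160−x)/(2π))² = x²/16 + (160−x)²/(4π) for 0 ≤ x ≤ 160. A'(x) = x/8 − (160−x)/(2π) = 0 gives x = 4·160/(π+4) ≈ 89.6159.
A'' = 1/8 + 1/(2π) > 0, so this gives the minimum combined area; x ≈ 89.6159 cm to the square.

89.6159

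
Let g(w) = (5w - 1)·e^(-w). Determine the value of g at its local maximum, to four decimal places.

1.5060

By the product rule, g'(w) = (-5w + 6)·e^(-w). Since e^(-w) > 0, the only critical point is w = 6/5.
g''(6/5) has the same sign as -5 < 0, so this is a local maximum.
g(6/5) = (5)·e^(-6/5) ≈ 1.5060.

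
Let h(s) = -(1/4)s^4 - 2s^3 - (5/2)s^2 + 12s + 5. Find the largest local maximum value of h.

49/4

Critical points: h'(s) = -s^3 - 6s^2 - 5s + 12 vanishes at s = -4, -3, 1.
h''(s) = -3s^2 - 12s - 5. h''(-4) = -5 < 0 ⇒ local maximum; h''(-3) = 4 > 0 ⇒ local minimum; h''(1) = -20 < 0 ⇒ local maximum.
The largest local maximum is h(1) = 49/4.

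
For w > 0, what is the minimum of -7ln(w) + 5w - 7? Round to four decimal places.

-2.3553

h'(w) = -7/w + 5 = 0 gives w = 7/5.
h''(w) = 7/w², which is positive for w > 0, so this is a local minimum.
h(7/5) = -7·ln(7/5) + 7 - 7 ≈ -2.3553.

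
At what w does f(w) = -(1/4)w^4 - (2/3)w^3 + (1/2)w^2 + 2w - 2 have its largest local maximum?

f'(w) = -w^3 - 2w^2 + w + 2 = 0 at w = -2, -1, 1.
Second-derivative test with f''(w) = -3w^2 - 4w + 1: f''(-2) = -3 < 0 ⇒ local maximum; f''(-1) = 2 > 0 ⇒ local minimum; f''(1) = -6 < 0 ⇒ local maximum.
The largest local maximum is f(1) = -5/12.

1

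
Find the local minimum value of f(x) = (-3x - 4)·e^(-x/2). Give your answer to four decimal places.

-4.2992

Differentiating with the product rule gives f'(x) = ((3/2)x - 1)·e^(-x/2). Since e^(-x/2) > 0, the only critical point is x = 2/3.
f''(2/3) has the same sign as 3/2 > 0, so this is a local minimum.
f(2/3) = (-6)·e^(-1/3) ≈ -4.2992.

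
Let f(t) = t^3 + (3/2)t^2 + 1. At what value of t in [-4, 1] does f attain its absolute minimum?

The derivative is 3t^2 + 3t, which vanishes at t = -1 and t = 0.
Candidates: f(-4) = -39,  f(-1) = 3/2,  f(0) = 1,  f(1) = 7/2.
So the minimum is f(-4) = -39.

-4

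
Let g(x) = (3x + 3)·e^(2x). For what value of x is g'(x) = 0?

-3/2

Differentiating with the product rule gives g'(x) = (6x + 9)·e^(2x). Since e^(2x) > 0, the only critical point is x = -3/2.
g''(-3/2) has the same sign as 6 > 0, so this is a local minimum.
g(-3/2) = (-3/2)·e^(-3) ≈ -0.0747.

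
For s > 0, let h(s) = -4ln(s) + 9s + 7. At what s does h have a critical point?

h'(s) = -4/s + 9 = 0 gives s = 4/9.
h''(s) = 4/s², which is positive for s > 0, so this is a local minimum.
h(4/9) = -4·ln(4/9) + 4 + 7 ≈ 14.2437.

4/9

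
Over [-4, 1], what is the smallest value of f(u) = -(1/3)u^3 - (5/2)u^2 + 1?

f'(u) = -u^2 - 5u, whose only zero in [-4, 1] is u = 0.
Candidates: f(-4) = -53/3, f(0) = 1, f(1) = -11/6.
The minimum over the interval is -53/3, attained at u = -4.

-53/3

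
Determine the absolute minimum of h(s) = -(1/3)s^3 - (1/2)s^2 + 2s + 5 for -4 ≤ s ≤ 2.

5/3

h'(s) = -s^2 - s + 2, which vanishes at s = -2 and s = 1.
Compare values at every candidate in [-4, 2]: h(-4) = 31/3,  h(-2) = 5/3,  h(1) = 37/6,  h(2) = 13/3.
The minimum over the interval is 5/3, attained at s = -2.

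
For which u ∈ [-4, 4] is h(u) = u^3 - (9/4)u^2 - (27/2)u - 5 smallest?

-4

Differentiating, h'(u) = 3u^2 - (9/2)u - 27/2; which vanishes at u = -3/2 and u = 3.
Evaluating at the critical points and endpoints: h(-4) = -51; h(-3/2) = 109/16; h(3) = -155/4; h(4) = -31.
The minimum over the interval is -51, attained at u = -4.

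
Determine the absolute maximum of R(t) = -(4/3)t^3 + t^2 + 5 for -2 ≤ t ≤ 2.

Differentiating, R'(t) = -4t^2 + 2t; which vanishes at t = 0 and t = 1/2.
Compare values at every candidate in [-2, 2]: R(-2) = 59/3, R(0) = 5, R(1/2) = 61/12, R(2) = -5/3.
Hence the absolute maximum is 59/3 at t = -2.

59/3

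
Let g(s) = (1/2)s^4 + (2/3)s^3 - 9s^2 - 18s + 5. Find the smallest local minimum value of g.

-143/2

g'(s) = 2s^3 + 2s^2 - 18s - 18. Setting g'(s) = 0 gives s ∈ {-3, -1, 3}.
Since g''(s) = 6s^2 + 4s - 18, we get g''(-3) = 24 > 0 ⇒ local minimum; g''(-1) = -16 < 0 ⇒ local maximum; g''(3) = 48 > 0 ⇒ local minimum.
So the smallest local minimum value is g(3) = -143/2.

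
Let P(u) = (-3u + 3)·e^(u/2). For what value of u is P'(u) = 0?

-1

P'(u) = (-3)·e^(u/2) + (-3u + 3)·(1/2)·e^(u/2) = (-(3/2)u - 3/2)·e^(u/2). Since e^(u/2) > 0, the only critical point is u = -1.
P''(-1) has the same sign as -3/2 < 0, so this is a local maximum.
P(-1) = (6)·e^(-1/2) ≈ 3.6392.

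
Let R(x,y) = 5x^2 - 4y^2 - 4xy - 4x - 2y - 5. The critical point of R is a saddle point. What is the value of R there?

∂R/∂x = 10x - 4y - 4 = 0 and ∂R/∂y = -4x - 8y - 2 = 0, so (x, y) = (1/4, -3/8).
The Hessian has R_{xx} = 10, R_{yy} = -8, R_{xy} = -4, giving D = -96 < 0, so the point is a saddle point.
R(1/4, -3/8) = -41/8.

-41/8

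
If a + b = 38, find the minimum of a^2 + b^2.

722

With a + b = 38, a^2 + b^2 = a^2 + (38 − a)^2.
The derivative 2a − 2(38 − a) = 4a − 76 vanishes at a = 19; second derivative 4 > 0, a minimum.
The minimum is 2·(19)^2 = 722.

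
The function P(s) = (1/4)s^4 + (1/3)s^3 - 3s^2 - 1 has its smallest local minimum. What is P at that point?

P'(s) = s^3 + s^2 - 6s. Setting P'(s) = 0 gives s ∈ {-3, 0, 2}.
Since P''(s) = 3s^2 + 2s - 6, we get P''(-3) = 15 > 0 ⇒ local minimum; P''(0) = -6 < 0 ⇒ local maximum; P''(2) = 10 > 0 ⇒ local minimum.
The smallest local minimum is P(-3) = -67/4.

-67/4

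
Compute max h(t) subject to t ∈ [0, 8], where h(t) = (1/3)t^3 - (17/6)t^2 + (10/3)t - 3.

13

h'(t) = t^2 - (17/3)t + 10/3, which vanishes at t = 2/3 and t = 5.
Compare values at every candidate in [0, 8]: h(0) = -3,  h(2/3) = -157/81,  h(5) = -31/2,  h(8) = 13.
Hence the absolute maximum is 13 at t = 8.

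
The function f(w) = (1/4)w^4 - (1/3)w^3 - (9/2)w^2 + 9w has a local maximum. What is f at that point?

f'(w) = w^3 - w^2 - 9w + 9 = 0 at w = -3, 1, 3.
Second-derivative test with f''(w) = 3w^2 - 2w - 9: f''(-3) = 24 > 0 ⇒ local minimum; f''(1) = -8 < 0 ⇒ local maximum; f''(3) = 12 > 0 ⇒ local minimum.
So the local maximum value is f(1) = 53/12.

53/12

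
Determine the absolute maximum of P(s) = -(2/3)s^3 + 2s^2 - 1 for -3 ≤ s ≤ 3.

The derivative is -2s^2 + 4s, which vanishes at s = 0 and s = 2.
Evaluating at the critical points and endpoints: P(-3) = 35, P(0) = -1, P(2) = 5/3, P(3) = -1.
Hence the absolute maximum is 35 at s = -3.

35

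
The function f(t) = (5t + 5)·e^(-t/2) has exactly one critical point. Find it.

1

Differentiating with the product rule gives f'(t) = (-(5/2)t + 5/2)·e^(-t/2). Since e^(-t/2) > 0, the only critical point is t = 1.
f''(1) has the same sign as -5/2 < 0, so this is a local maximum.
f(1) = (10)·e^(-1/2) ≈ 6.0653.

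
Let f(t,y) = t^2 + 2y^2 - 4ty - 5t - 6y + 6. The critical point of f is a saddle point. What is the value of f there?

127/4

∂f/∂t = 2t - 4y - 5 = 0 and ∂f/∂y = -4t + 4y - 6 = 0, so (t, y) = (-11/2, -4).
The Hessian has f_{tt} = 2, f_{yy} = 4, f_{ty} = -4, giving D = -8 < 0, so the point is a saddle point.
f(-11/2, -4) = 127/4.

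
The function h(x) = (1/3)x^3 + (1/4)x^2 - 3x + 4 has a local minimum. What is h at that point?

19/16

h'(x) = x^2 + (1/2)x - 3. Setting h'(x) = 0 gives x ∈ {-2, 3/2}.
Since h''(x) = 2x + 1/2, we get h''(-2) = -7/2 < 0 ⇒ local maximum; h''(3/2) = 7/2 > 0 ⇒ local minimum.
So the local minimum value is h(3/2) = 19/16.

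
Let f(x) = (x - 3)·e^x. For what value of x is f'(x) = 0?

2

By the product rule, f'(x) = (x - 2)·e^x. Since e^x > 0, the only critical point is x = 2.
f''(2) has the same sign as 1 > 0, so this is a local minimum.
f(2) = (-1)·e^(2) ≈ -7.3891.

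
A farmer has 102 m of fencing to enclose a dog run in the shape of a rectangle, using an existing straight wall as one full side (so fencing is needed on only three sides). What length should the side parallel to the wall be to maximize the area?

51

Let the sides perpendicular to the wall have length x and the parallel side y, so 2x + y = 102 and the area is A = xy = x(102 − 2x).
A'(x) = 102 − 4x = 0 gives x = 51/2, and A''(x) = −4 < 0 confirms a maximum.
Then y = 102 − 2·51/2 = 51 and A = 2601/2.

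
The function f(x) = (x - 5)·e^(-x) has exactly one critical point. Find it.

6

Differentiating with the product rule gives f'(x) = (-x + 6)·e^(-x). Since e^(-x) > 0, the only critical point is x = 6.
f''(6) has the same sign as -1 < 0, so this is a local maximum.
f(6) = (1)·e^(-6) ≈ 0.0025.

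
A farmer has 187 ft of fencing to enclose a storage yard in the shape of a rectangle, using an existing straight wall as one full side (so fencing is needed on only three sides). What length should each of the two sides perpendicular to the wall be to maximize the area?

187/4

Let the sides perpendicular to the wall have length x and the parallel side y, so 2x + y = 187 and the area is A = xy = x(187 − 2x).
A'(x) = 187 − 4x = 0 gives x = 187/4, and A''(x) = −4 < 0 confirms a maximum.
Then y = 187 − 2·187/4 = 187/2 and A = 34969/8.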